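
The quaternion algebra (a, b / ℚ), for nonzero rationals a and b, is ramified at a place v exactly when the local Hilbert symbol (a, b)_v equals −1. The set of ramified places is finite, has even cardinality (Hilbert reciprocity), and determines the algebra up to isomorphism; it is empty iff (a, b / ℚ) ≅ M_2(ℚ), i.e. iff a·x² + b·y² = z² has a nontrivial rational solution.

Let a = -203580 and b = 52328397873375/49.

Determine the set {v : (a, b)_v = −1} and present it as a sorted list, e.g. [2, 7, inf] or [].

Mod squares: a ≡ -5655, b ≡ 181815. Check v ∈ {∞, 2, 3, 5, 7, 13, 17, 23, 29, 31}.
v=5: a=5^1·(≡4), b=5^3·(≡3) mod 5; (4|5)=+1, (3|5)=-1; (−1)^{1·3·2}·(+1)^3·(-1)^1 = -1.
v=31: a=31^0·(≡28), b=31^1·(≡11) mod 31; (28|31)=+1, (11|31)=-1; (−1)^{0·1·15}·(+1)^1·(-1)^0 = +1.
v=29: a=29^1·(≡27), b=29^2·(≡3) mod 29; (27|29)=-1, (3|29)=-1; (−1)^{1·2·14}·(-1)^2·(-1)^1 = -1.
v=13: a=13^1·(≡5), b=13^2·(≡12) mod 13; (5|13)=-1, (12|13)=+1; (−1)^{1·2·6}·(-1)^2·(+1)^1 = +1.
v=7: a=7^0·(≡1), b=7^-2·(≡1) mod 7; (1|7)=+1, (1|7)=+1; (−1)^{0·-2·3}·(+1)^-2·(+1)^0 = +1.
v=∞: -5655 < 0 and 181815 > 0  ⇒  (a,b)_∞ = +1.
v=23: a=23^0·(≡16), b=23^1·(≡18) mod 23; (16|23)=+1, (18|23)=+1; (−1)^{0·1·11}·(+1)^1·(+1)^0 = +1.
v=3: a=3^3·(≡2), b=3^5·(≡2) mod 3; (2|3)=-1, (2|3)=-1; (−1)^{3·5·1}·(-1)^5·(-1)^3 = -1.
v=2: v_2(a)=2, v_2(b)=0; units ≡ 1, 7 (mod 8); ε·ε+αω+βω = 0·1+2·0+0·0 ≡ 0  ⇒  (a,b)_2 = +1.
v=17: a=17^0·(≡12), b=17^1·(≡16) mod 17; (12|17)=-1, (16|17)=+1; (−1)^{0·1·8}·(-1)^1·(+1)^0 = -1.
(-5655, 181815 / ℚ) ramifies at {3, 5, 17, 29}: a division algebra.

[3, 5, 17, 29]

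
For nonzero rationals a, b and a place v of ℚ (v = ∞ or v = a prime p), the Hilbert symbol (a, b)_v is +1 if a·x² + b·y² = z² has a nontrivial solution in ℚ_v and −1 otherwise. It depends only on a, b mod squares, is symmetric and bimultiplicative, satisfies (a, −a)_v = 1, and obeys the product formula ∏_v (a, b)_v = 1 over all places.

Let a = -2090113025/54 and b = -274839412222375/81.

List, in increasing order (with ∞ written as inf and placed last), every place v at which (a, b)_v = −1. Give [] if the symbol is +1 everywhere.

[3, inf]

Mod squares: a ≡ -6006, b ≡ -55. Check v ∈ {∞, 2, 3, 5, 7, 11, 13, 17}.
v=11: a=11^1·(≡4), b=11^1·(≡10) mod 11; (4|11)=+1, (10|11)=-1; (−1)^{1·1·5}·(+1)^1·(-1)^1 = +1.
v=13: a=13^1·(≡2), b=13^2·(≡10) mod 13; (2|13)=-1, (10|13)=+1; (−1)^{1·2·6}·(-1)^2·(+1)^1 = +1.
v=∞: -6006 < 0 and -55 < 0  ⇒  (a,b)_∞ = -1.
v=5: a=5^2·(≡1), b=5^3·(≡1) mod 5; (1|5)=+1, (1|5)=+1; (−1)^{2·3·2}·(+1)^3·(+1)^2 = +1.
v=7: a=7^1·(≡3), b=7^2·(≡1) mod 7; (3|7)=-1, (1|7)=+1; (−1)^{1·2·3}·(-1)^2·(+1)^1 = +1.
v=17: a=17^4·(≡11), b=17^6·(≡16) mod 17; (11|17)=-1, (16|17)=+1; (−1)^{4·6·8}·(-1)^6·(+1)^4 = +1.
v=3: a=3^-3·(≡2), b=3^-4·(≡2) mod 3; (2|3)=-1, (2|3)=-1; (−1)^{-3·-4·1}·(-1)^-4·(-1)^-3 = -1.
v=2: v_2(a)=-1, v_2(b)=0; units ≡ 5, 1 (mod 8); ε·ε+αω+βω = 0·0+-1·0+0·1 ≡ 0  ⇒  (a,b)_2 = +1.
Ram(-6006, -55) = {3, ∞}; no ℚ_3-point on the conic.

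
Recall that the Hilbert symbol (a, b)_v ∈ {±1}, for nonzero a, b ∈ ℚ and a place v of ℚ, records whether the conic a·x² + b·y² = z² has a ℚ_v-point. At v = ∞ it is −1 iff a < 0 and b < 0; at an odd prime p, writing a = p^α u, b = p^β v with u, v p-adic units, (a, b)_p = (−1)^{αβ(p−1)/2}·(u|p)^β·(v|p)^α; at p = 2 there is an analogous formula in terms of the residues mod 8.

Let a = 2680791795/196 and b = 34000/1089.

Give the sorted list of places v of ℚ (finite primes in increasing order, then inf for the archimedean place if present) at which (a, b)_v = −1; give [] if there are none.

Mod squares: a ≡ 408595, b ≡ 85. Check v ∈ {∞, 2, 3, 5, 7, 11, 17, 19, 23}.
v=5: a=5^1·(≡4), b=5^3·(≡3) mod 5; (4|5)=+1, (3|5)=-1; (−1)^{1·3·2}·(+1)^3·(-1)^1 = -1.
v=11: a=11^1·(≡5), b=11^-2·(≡6) mod 11; (5|11)=+1, (6|11)=-1; (−1)^{1·-2·5}·(+1)^-2·(-1)^1 = -1.
v=23: a=23^1·(≡16), b=23^0·(≡18) mod 23; (16|23)=+1, (18|23)=+1; (−1)^{1·0·11}·(+1)^0·(+1)^1 = +1.
v=3: a=3^8·(≡1), b=3^-2·(≡1) mod 3; (1|3)=+1, (1|3)=+1; (−1)^{8·-2·1}·(+1)^-2·(+1)^8 = +1.
v=17: a=17^1·(≡6), b=17^1·(≡11) mod 17; (6|17)=-1, (11|17)=-1; (−1)^{1·1·8}·(-1)^1·(-1)^1 = +1.
v=∞: 408595 > 0 and 85 > 0  ⇒  (a,b)_∞ = +1.
v=2: v_2(a)=-2, v_2(b)=4; units ≡ 3, 5 (mod 8); ε·ε+αω+βω = 1·0+-2·1+4·1 ≡ 0  ⇒  (a,b)_2 = +1.
v=7: a=7^-2·(≡6), b=7^0·(≡2) mod 7; (6|7)=-1, (2|7)=+1; (−1)^{-2·0·3}·(-1)^0·(+1)^-2 = +1.
v=19: a=19^1·(≡16), b=19^0·(≡11) mod 19; (16|19)=+1, (11|19)=+1; (−1)^{1·0·9}·(+1)^0·(+1)^1 = +1.
Ram(408595, 85) = {5, 11}; no ℚ_5-point on the conic.

[5, 11]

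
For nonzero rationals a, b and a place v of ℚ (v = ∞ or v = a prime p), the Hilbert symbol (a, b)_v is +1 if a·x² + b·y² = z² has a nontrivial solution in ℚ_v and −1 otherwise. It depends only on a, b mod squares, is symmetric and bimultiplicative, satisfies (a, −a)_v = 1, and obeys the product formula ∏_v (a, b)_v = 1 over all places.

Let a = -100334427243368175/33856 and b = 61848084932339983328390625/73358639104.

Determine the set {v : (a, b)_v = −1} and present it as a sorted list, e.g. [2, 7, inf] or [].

[19, 31]

Mod squares: a ≡ -1023, b ≡ 7657. Check v ∈ {∞, 2, 3, 5, 11, 13, 19, 23, 31}.
v=2: v_2(a)=-6, v_2(b)=-18; units ≡ 1, 1 (mod 8); ε·ε+αω+βω = 0·0+-6·0+-18·0 ≡ 0  ⇒  (a,b)_2 = +1.
v=11: a=11^3·(≡10), b=11^6·(≡9) mod 11; (10|11)=-1, (9|11)=+1; (−1)^{3·6·5}·(-1)^6·(+1)^3 = +1.
v=13: a=13^2·(≡12), b=13^3·(≡10) mod 13; (12|13)=+1, (10|13)=+1; (−1)^{2·3·6}·(+1)^3·(+1)^2 = +1.
v=5: a=5^2·(≡3), b=5^6·(≡3) mod 5; (3|5)=-1, (3|5)=-1; (−1)^{2·6·2}·(-1)^6·(-1)^2 = +1.
v=31: a=31^1·(≡21), b=31^1·(≡22) mod 31; (21|31)=-1, (22|31)=-1; (−1)^{1·1·15}·(-1)^1·(-1)^1 = -1.
v=23: a=23^-2·(≡13), b=23^-4·(≡22) mod 23; (13|23)=+1, (22|23)=-1; (−1)^{-2·-4·11}·(+1)^-4·(-1)^-2 = +1.
v=19: a=19^2·(≡18), b=19^3·(≡11) mod 19; (18|19)=-1, (11|19)=+1; (−1)^{2·3·9}·(-1)^3·(+1)^2 = -1.
v=∞: -1023 < 0 and 7657 > 0  ⇒  (a,b)_∞ = +1.
v=3: a=3^13·(≡1), b=3^14·(≡1) mod 3; (1|3)=+1, (1|3)=+1; (−1)^{13·14·1}·(+1)^14·(+1)^13 = +1.
|Ram(-1023, 7657)| = 2, even; anisotropic at {19, 31}.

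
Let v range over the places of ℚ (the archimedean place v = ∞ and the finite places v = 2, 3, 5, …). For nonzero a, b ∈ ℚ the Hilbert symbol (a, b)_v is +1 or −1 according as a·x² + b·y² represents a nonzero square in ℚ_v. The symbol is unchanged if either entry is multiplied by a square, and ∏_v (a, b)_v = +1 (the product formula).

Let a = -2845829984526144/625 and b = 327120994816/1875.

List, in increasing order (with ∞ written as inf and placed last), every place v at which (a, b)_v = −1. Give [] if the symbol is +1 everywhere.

Mod squares: a ≡ -82621, b ≡ 23142. Check v ∈ {∞, 2, 3, 5, 7, 11, 19, 29, 37}.
v=29: a=29^1·(≡1), b=29^1·(≡17) mod 29; (1|29)=+1, (17|29)=-1; (−1)^{1·1·14}·(+1)^1·(-1)^1 = -1.
v=∞: -82621 < 0 and 23142 > 0  ⇒  (a,b)_∞ = +1.
v=7: a=7^1·(≡3), b=7^1·(≡2) mod 7; (3|7)=-1, (2|7)=+1; (−1)^{1·1·3}·(-1)^1·(+1)^1 = +1.
v=2: v_2(a)=6, v_2(b)=9; units ≡ 3, 3 (mod 8); ε·ε+αω+βω = 1·1+6·1+9·1 ≡ 0  ⇒  (a,b)_2 = +1.
v=5: a=5^-4·(≡1), b=5^-4·(≡2) mod 5; (1|5)=+1, (2|5)=-1; (−1)^{-4·-4·2}·(+1)^-4·(-1)^-4 = +1.
v=3: a=3^2·(≡2), b=3^-1·(≡1) mod 3; (2|3)=-1, (1|3)=+1; (−1)^{2·-1·1}·(-1)^-1·(+1)^2 = -1.
v=37: a=37^3·(≡18), b=37^2·(≡8) mod 37; (18|37)=-1, (8|37)=-1; (−1)^{3·2·18}·(-1)^2·(-1)^3 = -1.
v=19: a=19^2·(≡18), b=19^1·(≡12) mod 19; (18|19)=-1, (12|19)=-1; (−1)^{2·1·9}·(-1)^1·(-1)^2 = -1.
v=11: a=11^3·(≡7), b=11^2·(≡9) mod 11; (7|11)=-1, (9|11)=+1; (−1)^{3·2·5}·(-1)^2·(+1)^3 = +1.
(-82621, 23142 / ℚ) ramifies at {3, 19, 29, 37}: a division algebra.

[3, 19, 29, 37]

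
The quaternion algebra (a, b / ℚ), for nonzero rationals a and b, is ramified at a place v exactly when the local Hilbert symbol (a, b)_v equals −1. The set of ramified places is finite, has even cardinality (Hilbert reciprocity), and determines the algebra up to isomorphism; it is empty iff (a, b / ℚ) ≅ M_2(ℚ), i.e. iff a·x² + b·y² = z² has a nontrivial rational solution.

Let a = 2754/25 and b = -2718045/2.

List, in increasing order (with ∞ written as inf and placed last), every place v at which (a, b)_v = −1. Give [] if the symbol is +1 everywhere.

[2, 19]

Mod squares: a ≡ 34, b ≡ -2090. Check v ∈ {∞, 2, 3, 5, 11, 17, 19}.
v=3: a=3^4·(≡1), b=3^2·(≡1) mod 3; (1|3)=+1, (1|3)=+1; (−1)^{4·2·1}·(+1)^2·(+1)^4 = +1.
v=2: v_2(a)=1, v_2(b)=-1; units ≡ 1, 3 (mod 8); ε·ε+αω+βω = 0·1+1·1+-1·0 ≡ 1  ⇒  (a,b)_2 = -1.
v=19: a=19^0·(≡3), b=19^1·(≡17) mod 19; (3|19)=-1, (17|19)=+1; (−1)^{0·1·9}·(-1)^1·(+1)^0 = -1.
v=17: a=17^1·(≡16), b=17^2·(≡15) mod 17; (16|17)=+1, (15|17)=+1; (−1)^{1·2·8}·(+1)^2·(+1)^1 = +1.
v=∞: 34 > 0 and -2090 < 0  ⇒  (a,b)_∞ = +1.
v=11: a=11^0·(≡5), b=11^1·(≡10) mod 11; (5|11)=+1, (10|11)=-1; (−1)^{0·1·5}·(+1)^1·(-1)^0 = +1.
v=5: a=5^-2·(≡4), b=5^1·(≡3) mod 5; (4|5)=+1, (3|5)=-1; (−1)^{-2·1·2}·(+1)^1·(-1)^-2 = +1.
Ram(34, -2090) = {2, 19}; no ℚ_2-point on the conic.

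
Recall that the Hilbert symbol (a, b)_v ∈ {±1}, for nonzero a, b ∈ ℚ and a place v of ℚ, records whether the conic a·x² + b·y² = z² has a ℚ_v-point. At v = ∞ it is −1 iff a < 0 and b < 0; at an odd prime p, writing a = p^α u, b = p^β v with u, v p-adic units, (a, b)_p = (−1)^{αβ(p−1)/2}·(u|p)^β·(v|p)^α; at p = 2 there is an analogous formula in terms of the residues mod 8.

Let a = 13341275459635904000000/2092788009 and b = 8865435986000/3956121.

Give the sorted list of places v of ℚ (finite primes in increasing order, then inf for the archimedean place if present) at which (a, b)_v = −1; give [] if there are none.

[37, 41]

(a, b) ≡ (779, 108965) mod (ℚ^×)²; places V = {2, 3, 5, 11, 13, 17, 19, 23, 31, 37, 41, ∞}.
(a,b)_41: α=3, u≡7; β=2, v≡26 (mod 41); (7|41)=-1, (26|41)=-1; sign (−1)^0·-1^2·-1^3 = -1.
(a,b)_13: α=-2, u≡9; β=-2, v≡1 (mod 13); (9|13)=+1, (1|13)=+1; sign (−1)^0·+1^-2·+1^-2 = +1.
(a,b)_5: α=6, u≡4; β=3, v≡3 (mod 5); (4|5)=+1, (3|5)=-1; sign (−1)^0·+1^3·-1^6 = +1.
(a,b)_37: α=2, u≡6; β=1, v≡32 (mod 37); (6|37)=-1, (32|37)=-1; sign (−1)^0·-1^1·-1^2 = -1.
(a,b)_3: α=-4, u≡2; β=-4, v≡2 (mod 3); (2|3)=-1, (2|3)=-1; sign (−1)^0·-1^-4·-1^-4 = +1.
(a,b)_23: α=-2, u≡10; β=0, v≡22 (mod 23); (10|23)=-1, (22|23)=-1; sign (−1)^0·-1^0·-1^-2 = +1.
(a,b)_∞: sgn(779)=+, sgn(108965)=+, so +1.
(a,b)_11: α=2, u≡4; β=2, v≡2 (mod 11); (4|11)=+1, (2|11)=-1; sign (−1)^0·+1^2·-1^2 = +1.
(a,b)_2: α=12, β=4; u≡3, v≡5 (mod 8); ε(u)ε(v)=1·0, αω(v)=12·1, βω(u)=4·1; sum ≡ 0  ⇒  +1.
(a,b)_17: α=-2, u≡12; β=-2, v≡11 (mod 17); (12|17)=-1, (11|17)=-1; sign (−1)^0·-1^-2·-1^-2 = +1.
(a,b)_19: α=1, u≡14; β=1, v≡9 (mod 19); (14|19)=-1, (9|19)=+1; sign (−1)^1·-1^1·+1^1 = +1.
(a,b)_31: α=2, u≡16; β=1, v≡29 (mod 31); (16|31)=+1, (29|31)=-1; sign (−1)^0·+1^1·-1^2 = +1.
|Ram(779, 108965)| = 2, even; anisotropic at {37, 41}.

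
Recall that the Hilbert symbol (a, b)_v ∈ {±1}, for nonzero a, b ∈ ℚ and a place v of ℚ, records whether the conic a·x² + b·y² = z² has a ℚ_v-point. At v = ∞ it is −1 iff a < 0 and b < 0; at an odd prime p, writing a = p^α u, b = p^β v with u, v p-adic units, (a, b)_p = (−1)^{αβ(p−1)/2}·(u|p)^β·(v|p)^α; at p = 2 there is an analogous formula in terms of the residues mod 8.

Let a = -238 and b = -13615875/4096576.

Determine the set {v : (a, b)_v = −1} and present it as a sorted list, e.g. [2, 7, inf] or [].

[2, 5, 17, inf]

(a, b) ≡ (-238, -1235) mod (ℚ^×)²; places V = {2, 3, 5, 7, 11, 13, 17, 19, 23, ∞}.
(a,b)_17: α=1, u≡3; β=0, v≡3 (mod 17); (3|17)=-1, (3|17)=-1; sign (−1)^0·-1^0·-1^1 = -1.
(a,b)_19: α=0, u≡9; β=1, v≡11 (mod 19); (9|19)=+1, (11|19)=+1; sign (−1)^0·+1^1·+1^0 = +1.
(a,b)_23: α=0, u≡15; β=-2, v≡15 (mod 23); (15|23)=-1, (15|23)=-1; sign (−1)^0·-1^-2·-1^0 = +1.
(a,b)_11: α=0, u≡4; β=-2, v≡10 (mod 11); (4|11)=+1, (10|11)=-1; sign (−1)^0·+1^-2·-1^0 = +1.
(a,b)_13: α=0, u≡9; β=1, v≡3 (mod 13); (9|13)=+1, (3|13)=+1; sign (−1)^0·+1^1·+1^0 = +1.
(a,b)_2: α=1, β=-6; u≡1, v≡5 (mod 8); ε(u)ε(v)=0·0, αω(v)=1·1, βω(u)=-6·0; sum ≡ 1  ⇒  -1.
(a,b)_7: α=1, u≡1; β=2, v≡4 (mod 7); (1|7)=+1, (4|7)=+1; sign (−1)^0·+1^2·+1^1 = +1.
(a,b)_5: α=0, u≡2; β=3, v≡3 (mod 5); (2|5)=-1, (3|5)=-1; sign (−1)^0·-1^3·-1^0 = -1.
(a,b)_3: α=0, u≡2; β=2, v≡1 (mod 3); (2|3)=-1, (1|3)=+1; sign (−1)^0·-1^2·+1^0 = +1.
(a,b)_∞: sgn(-238)=−, sgn(-1235)=−, so -1.
(-238, -1235 / ℚ) ramifies at {2, 5, 17, ∞}: a division algebra.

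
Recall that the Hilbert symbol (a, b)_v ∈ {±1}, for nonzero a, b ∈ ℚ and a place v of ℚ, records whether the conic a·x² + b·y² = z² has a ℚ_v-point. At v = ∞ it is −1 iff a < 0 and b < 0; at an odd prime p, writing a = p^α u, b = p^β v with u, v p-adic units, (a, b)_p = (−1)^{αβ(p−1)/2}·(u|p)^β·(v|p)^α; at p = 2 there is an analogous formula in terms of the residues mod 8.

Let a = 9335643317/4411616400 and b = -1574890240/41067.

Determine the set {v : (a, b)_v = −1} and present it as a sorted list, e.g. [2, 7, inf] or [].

[3, 5, 7, 11]

Mod squares: a ≡ 77, b ≡ -21945. Check v ∈ {∞, 2, 3, 5, 7, 11, 13, 19, 29, 41}.
v=13: a=13^2·(≡1), b=13^-2·(≡10) mod 13; (1|13)=+1, (10|13)=+1; (−1)^{2·-2·6}·(+1)^-2·(+1)^2 = +1.
v=11: a=11^5·(≡2), b=11^1·(≡6) mod 11; (2|11)=-1, (6|11)=-1; (−1)^{5·1·5}·(-1)^1·(-1)^5 = -1.
v=7: a=7^3·(≡1), b=7^1·(≡4) mod 7; (1|7)=+1, (4|7)=+1; (−1)^{3·1·3}·(+1)^1·(+1)^3 = -1.
v=3: a=3^-8·(≡2), b=3^-5·(≡2) mod 3; (2|3)=-1, (2|3)=-1; (−1)^{-8·-5·1}·(-1)^-5·(-1)^-8 = -1.
v=∞: 77 > 0 and -21945 < 0  ⇒  (a,b)_∞ = +1.
v=2: v_2(a)=-4, v_2(b)=8; units ≡ 5, 7 (mod 8); ε·ε+αω+βω = 0·1+-4·0+8·1 ≡ 0  ⇒  (a,b)_2 = +1.
v=5: a=5^-2·(≡2), b=5^1·(≡1) mod 5; (2|5)=-1, (1|5)=+1; (−1)^{-2·1·2}·(-1)^1·(+1)^-2 = -1.
v=41: a=41^-2·(≡39), b=41^0·(≡33) mod 41; (39|41)=+1, (33|41)=+1; (−1)^{-2·0·20}·(+1)^0·(+1)^-2 = +1.
v=29: a=29^0·(≡18), b=29^2·(≡2) mod 29; (18|29)=-1, (2|29)=-1; (−1)^{0·2·14}·(-1)^2·(-1)^0 = +1.
v=19: a=19^0·(≡11), b=19^1·(≡17) mod 19; (11|19)=+1, (17|19)=+1; (−1)^{0·1·9}·(+1)^1·(+1)^0 = +1.
(77, -21945 / ℚ) ramifies at {3, 5, 7, 11}: a division algebra.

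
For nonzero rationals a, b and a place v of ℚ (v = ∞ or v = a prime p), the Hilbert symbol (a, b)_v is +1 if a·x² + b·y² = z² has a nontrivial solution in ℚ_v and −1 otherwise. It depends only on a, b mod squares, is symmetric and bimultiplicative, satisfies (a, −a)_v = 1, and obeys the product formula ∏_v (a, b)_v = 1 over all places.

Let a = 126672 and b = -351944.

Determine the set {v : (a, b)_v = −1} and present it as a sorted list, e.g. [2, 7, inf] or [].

[2, 13]

(a, b) ≡ (7917, -87986) mod (ℚ^×)²; places V = {2, 3, 7, 13, 29, 37, 41, ∞}.
(a,b)_2: α=4, β=3; u≡5, v≡7 (mod 8); ε(u)ε(v)=0·1, αω(v)=4·0, βω(u)=3·1; sum ≡ 1  ⇒  -1.
(a,b)_37: α=0, u≡21; β=1, v≡34 (mod 37); (21|37)=+1, (34|37)=+1; sign (−1)^0·+1^1·+1^0 = +1.
(a,b)_13: α=1, u≡7; β=0, v≡5 (mod 13); (7|13)=-1, (5|13)=-1; sign (−1)^0·-1^0·-1^1 = -1.
(a,b)_41: α=0, u≡23; β=1, v≡26 (mod 41); (23|41)=+1, (26|41)=-1; sign (−1)^0·+1^1·-1^0 = +1.
(a,b)_3: α=1, u≡2; β=0, v≡1 (mod 3); (2|3)=-1, (1|3)=+1; sign (−1)^0·-1^0·+1^1 = +1.
(a,b)_29: α=1, u≡18; β=1, v≡15 (mod 29); (18|29)=-1, (15|29)=-1; sign (−1)^0·-1^1·-1^1 = +1.
(a,b)_∞: sgn(7917)=+, sgn(-87986)=−, so +1.
(a,b)_7: α=1, u≡1; β=0, v≡2 (mod 7); (1|7)=+1, (2|7)=+1; sign (−1)^0·+1^0·+1^1 = +1.
|Ram(7917, -87986)| = 2, even; anisotropic at {2, 13}.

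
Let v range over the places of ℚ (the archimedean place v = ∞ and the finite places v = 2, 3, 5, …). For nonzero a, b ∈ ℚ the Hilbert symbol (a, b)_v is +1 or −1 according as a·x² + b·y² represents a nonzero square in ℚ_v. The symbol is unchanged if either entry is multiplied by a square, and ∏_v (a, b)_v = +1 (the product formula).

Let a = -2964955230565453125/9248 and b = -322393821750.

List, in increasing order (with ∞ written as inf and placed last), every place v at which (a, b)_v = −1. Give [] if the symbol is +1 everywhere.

[5, 7, 11, inf]

Mod squares: a ≡ -42, b ≡ -1430. Check v ∈ {∞, 2, 3, 5, 7, 11, 13, 17}.
v=2: v_2(a)=-5, v_2(b)=1; units ≡ 3, 5 (mod 8); ε·ε+αω+βω = 1·0+-5·1+1·1 ≡ 0  ⇒  (a,b)_2 = +1.
v=13: a=13^4·(≡4), b=13^3·(≡2) mod 13; (4|13)=+1, (2|13)=-1; (−1)^{4·3·6}·(+1)^3·(-1)^4 = +1.
v=11: a=11^4·(≡6), b=11^3·(≡2) mod 11; (6|11)=-1, (2|11)=-1; (−1)^{4·3·5}·(-1)^3·(-1)^4 = -1.
v=∞: -42 < 0 and -1430 < 0  ⇒  (a,b)_∞ = -1.
v=17: a=17^-2·(≡15), b=17^0·(≡2) mod 17; (15|17)=+1, (2|17)=+1; (−1)^{-2·0·8}·(+1)^0·(+1)^-2 = +1.
v=3: a=3^3·(≡1), b=3^2·(≡1) mod 3; (1|3)=+1, (1|3)=+1; (−1)^{3·2·1}·(+1)^2·(+1)^3 = +1.
v=5: a=5^6·(≡2), b=5^3·(≡1) mod 5; (2|5)=-1, (1|5)=+1; (−1)^{6·3·2}·(-1)^3·(+1)^6 = -1.
v=7: a=7^5·(≡4), b=7^2·(≡3) mod 7; (4|7)=+1, (3|7)=-1; (−1)^{5·2·3}·(+1)^2·(-1)^5 = -1.
Ram(-42, -1430) = {5, 7, 11, ∞}; no ℚ_5-point on the conic.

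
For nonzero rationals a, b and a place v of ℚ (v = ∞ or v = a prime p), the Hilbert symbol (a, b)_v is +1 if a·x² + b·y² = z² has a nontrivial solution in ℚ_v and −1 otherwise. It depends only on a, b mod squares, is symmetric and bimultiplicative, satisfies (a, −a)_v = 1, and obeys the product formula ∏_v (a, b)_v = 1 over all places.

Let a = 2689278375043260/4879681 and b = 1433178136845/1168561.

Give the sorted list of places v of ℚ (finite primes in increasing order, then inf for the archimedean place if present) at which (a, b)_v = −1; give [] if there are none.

[5, 17]

(a, b) ≡ (25935, 4845) mod (ℚ^×)²; places V = {2, 3, 5, 7, 11, 13, 17, 19, 23, 41, 47, ∞}.
(a,b)_7: α=3, u≡4; β=4, v≡4 (mod 7); (4|7)=+1, (4|7)=+1; sign (−1)^0·+1^4·+1^3 = +1.
(a,b)_11: α=2, u≡7; β=0, v≡9 (mod 11); (7|11)=-1, (9|11)=+1; sign (−1)^0·-1^0·+1^2 = +1.
(a,b)_2: α=2, β=0; u≡7, v≡5 (mod 8); ε(u)ε(v)=1·0, αω(v)=2·1, βω(u)=0·0; sum ≡ 0  ⇒  +1.
(a,b)_5: α=1, u≡2; β=1, v≡4 (mod 5); (2|5)=-1, (4|5)=+1; sign (−1)^0·-1^1·+1^1 = -1.
(a,b)_17: α=2, u≡7; β=1, v≡16 (mod 17); (7|17)=-1, (16|17)=+1; sign (−1)^0·-1^1·+1^2 = -1.
(a,b)_∞: sgn(25935)=+, sgn(4845)=+, so +1.
(a,b)_41: α=2, u≡16; β=0, v≡17 (mod 41); (16|41)=+1, (17|41)=-1; sign (−1)^0·+1^0·-1^2 = +1.
(a,b)_3: α=3, u≡2; β=7, v≡1 (mod 3); (2|3)=-1, (1|3)=+1; sign (−1)^1·-1^7·+1^3 = +1.
(a,b)_23: α=0, u≡7; β=-2, v≡7 (mod 23); (7|23)=-1, (7|23)=-1; sign (−1)^0·-1^-2·-1^0 = +1.
(a,b)_47: α=-4, u≡31; β=-2, v≡3 (mod 47); (31|47)=-1, (3|47)=+1; sign (−1)^0·-1^-2·+1^-4 = +1.
(a,b)_13: α=1, u≡5; β=2, v≡4 (mod 13); (5|13)=-1, (4|13)=+1; sign (−1)^0·-1^2·+1^1 = +1.
(a,b)_19: α=1, u≡17; β=1, v≡13 (mod 19); (17|19)=+1, (13|19)=-1; sign (−1)^1·+1^1·-1^1 = +1.
|Ram(25935, 4845)| = 2, even; anisotropic at {5, 17}.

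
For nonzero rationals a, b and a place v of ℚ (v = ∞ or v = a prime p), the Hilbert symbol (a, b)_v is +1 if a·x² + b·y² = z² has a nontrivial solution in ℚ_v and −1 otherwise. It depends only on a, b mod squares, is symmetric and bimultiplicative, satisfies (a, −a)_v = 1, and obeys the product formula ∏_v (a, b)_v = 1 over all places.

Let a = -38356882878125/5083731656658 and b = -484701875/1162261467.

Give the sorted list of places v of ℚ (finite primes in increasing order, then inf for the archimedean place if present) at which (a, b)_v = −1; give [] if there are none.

[2, 3, 17, inf]

Mod squares: a ≡ -10, b ≡ -969. Check v ∈ {∞, 2, 3, 5, 7, 17, 19}.
v=19: a=19^2·(≡16), b=19^1·(≡16) mod 19; (16|19)=+1, (16|19)=+1; (−1)^{2·1·9}·(+1)^1·(+1)^2 = +1.
v=3: a=3^-26·(≡2), b=3^-19·(≡1) mod 3; (2|3)=-1, (1|3)=+1; (−1)^{-26·-19·1}·(-1)^-19·(+1)^-26 = -1.
v=5: a=5^5·(≡3), b=5^4·(≡1) mod 5; (3|5)=-1, (1|5)=+1; (−1)^{5·4·2}·(-1)^4·(+1)^5 = +1.
v=2: v_2(a)=-1, v_2(b)=0; units ≡ 3, 7 (mod 8); ε·ε+αω+βω = 1·1+-1·0+0·1 ≡ 1  ⇒  (a,b)_2 = -1.
v=∞: -10 < 0 and -969 < 0  ⇒  (a,b)_∞ = -1.
v=7: a=7^6·(≡1), b=7^4·(≡4) mod 7; (1|7)=+1, (4|7)=+1; (−1)^{6·4·3}·(+1)^4·(+1)^6 = +1.
v=17: a=17^2·(≡11), b=17^1·(≡10) mod 17; (11|17)=-1, (10|17)=-1; (−1)^{2·1·8}·(-1)^1·(-1)^2 = -1.
|Ram(-10, -969)| = 4, even; anisotropic at {2, 3, 17, ∞}.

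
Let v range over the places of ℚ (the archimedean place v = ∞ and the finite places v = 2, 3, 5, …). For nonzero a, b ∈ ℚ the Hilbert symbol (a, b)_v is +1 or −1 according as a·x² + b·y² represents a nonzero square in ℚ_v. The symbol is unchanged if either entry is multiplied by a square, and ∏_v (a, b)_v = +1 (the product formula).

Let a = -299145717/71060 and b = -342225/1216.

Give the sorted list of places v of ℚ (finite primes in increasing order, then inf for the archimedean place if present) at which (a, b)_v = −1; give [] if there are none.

[13, inf]

(a, b) ≡ (-230945, -19) mod (ℚ^×)²; places V = {2, 3, 5, 11, 13, 17, 19, 41, ∞}.
(a,b)_19: α=-1, u≡9; β=-1, v≡14 (mod 19); (9|19)=+1, (14|19)=-1; sign (−1)^1·+1^-1·-1^-1 = +1.
(a,b)_∞: sgn(-230945)=−, sgn(-19)=−, so -1.
(a,b)_41: α=2, u≡21; β=0, v≡35 (mod 41); (21|41)=+1, (35|41)=-1; sign (−1)^0·+1^0·-1^2 = +1.
(a,b)_5: α=-1, u≡4; β=2, v≡1 (mod 5); (4|5)=+1, (1|5)=+1; sign (−1)^0·+1^2·+1^-1 = +1.
(a,b)_2: α=-2, β=-6; u≡7, v≡5 (mod 8); ε(u)ε(v)=1·0, αω(v)=-2·1, βω(u)=-6·0; sum ≡ 0  ⇒  +1.
(a,b)_17: α=-1, u≡16; β=0, v≡4 (mod 17); (16|17)=+1, (4|17)=+1; sign (−1)^0·+1^0·+1^-1 = +1.
(a,b)_3: α=4, u≡1; β=4, v≡2 (mod 3); (1|3)=+1, (2|3)=-1; sign (−1)^0·+1^4·-1^4 = +1.
(a,b)_13: α=3, u≡7; β=2, v≡6 (mod 13); (7|13)=-1, (6|13)=-1; sign (−1)^0·-1^2·-1^3 = -1.
(a,b)_11: α=-1, u≡3; β=0, v≡3 (mod 11); (3|11)=+1, (3|11)=+1; sign (−1)^0·+1^0·+1^-1 = +1.
Ram(-230945, -19) = {13, ∞}; no ℚ_13-point on the conic.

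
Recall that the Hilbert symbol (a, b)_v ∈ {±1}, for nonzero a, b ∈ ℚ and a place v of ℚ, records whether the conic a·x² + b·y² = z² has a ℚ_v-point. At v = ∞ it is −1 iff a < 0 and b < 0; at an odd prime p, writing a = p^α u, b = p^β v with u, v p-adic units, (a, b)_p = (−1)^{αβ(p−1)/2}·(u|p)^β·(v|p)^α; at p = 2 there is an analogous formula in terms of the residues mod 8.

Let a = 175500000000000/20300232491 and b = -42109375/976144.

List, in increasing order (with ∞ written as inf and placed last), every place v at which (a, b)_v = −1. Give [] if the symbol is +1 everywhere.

(a, b) ≡ (858, -55) mod (ℚ^×)²; places V = {2, 3, 5, 7, 11, 13, 17, 19, ∞}.
(a,b)_11: α=-1, u≡1; β=1, v≡10 (mod 11); (1|11)=+1, (10|11)=-1; sign (−1)^1·+1^1·-1^-1 = +1.
(a,b)_2: α=11, β=-4; u≡5, v≡1 (mod 8); ε(u)ε(v)=0·0, αω(v)=11·0, βω(u)=-4·1; sum ≡ 0  ⇒  +1.
(a,b)_13: α=1, u≡12; β=-2, v≡1 (mod 13); (12|13)=+1, (1|13)=+1; sign (−1)^0·+1^-2·+1^1 = +1.
(a,b)_3: α=3, u≡1; β=0, v≡2 (mod 3); (1|3)=+1, (2|3)=-1; sign (−1)^0·+1^0·-1^3 = -1.
(a,b)_∞: sgn(858)=+, sgn(-55)=−, so +1.
(a,b)_7: α=-2, u≡2; β=2, v≡1 (mod 7); (2|7)=+1, (1|7)=+1; sign (−1)^0·+1^2·+1^-2 = +1.
(a,b)_5: α=12, u≡3; β=7, v≡4 (mod 5); (3|5)=-1, (4|5)=+1; sign (−1)^0·-1^7·+1^12 = -1.
(a,b)_19: α=-4, u≡13; β=-2, v≡13 (mod 19); (13|19)=-1, (13|19)=-1; sign (−1)^0·-1^-2·-1^-4 = +1.
(a,b)_17: α=-2, u≡16; β=0, v≡4 (mod 17); (16|17)=+1, (4|17)=+1; sign (−1)^0·+1^0·+1^-2 = +1.
(858, -55 / ℚ) ramifies at {3, 5}: a division algebra.

[3, 5]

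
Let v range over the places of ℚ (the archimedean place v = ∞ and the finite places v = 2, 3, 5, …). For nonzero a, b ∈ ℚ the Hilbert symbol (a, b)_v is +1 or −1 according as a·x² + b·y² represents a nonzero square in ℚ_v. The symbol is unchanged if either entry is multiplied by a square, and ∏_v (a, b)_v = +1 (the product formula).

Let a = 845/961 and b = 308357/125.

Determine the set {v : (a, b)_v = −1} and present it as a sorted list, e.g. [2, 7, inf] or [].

Mod squares: a ≡ 5, b ≡ 31465. Check v ∈ {∞, 2, 5, 7, 13, 29, 31}.
v=5: a=5^1·(≡4), b=5^-3·(≡2) mod 5; (4|5)=+1, (2|5)=-1; (−1)^{1·-3·2}·(+1)^-3·(-1)^1 = -1.
v=2: v_2(a)=0, v_2(b)=0; units ≡ 5, 1 (mod 8); ε·ε+αω+βω = 0·0+0·0+0·1 ≡ 0  ⇒  (a,b)_2 = +1.
v=∞: 5 > 0 and 31465 > 0  ⇒  (a,b)_∞ = +1.
v=13: a=13^2·(≡8), b=13^0·(≡11) mod 13; (8|13)=-1, (11|13)=-1; (−1)^{2·0·6}·(-1)^0·(-1)^2 = +1.
v=31: a=31^-2·(≡8), b=31^1·(≡27) mod 31; (8|31)=+1, (27|31)=-1; (−1)^{-2·1·15}·(+1)^1·(-1)^-2 = +1.
v=29: a=29^0·(≡1), b=29^1·(≡15) mod 29; (1|29)=+1, (15|29)=-1; (−1)^{0·1·14}·(+1)^1·(-1)^0 = +1.
v=7: a=7^0·(≡6), b=7^3·(≡4) mod 7; (6|7)=-1, (4|7)=+1; (−1)^{0·3·3}·(-1)^3·(+1)^0 = -1.
Ram(5, 31465) = {5, 7}; no ℚ_5-point on the conic.

[5, 7]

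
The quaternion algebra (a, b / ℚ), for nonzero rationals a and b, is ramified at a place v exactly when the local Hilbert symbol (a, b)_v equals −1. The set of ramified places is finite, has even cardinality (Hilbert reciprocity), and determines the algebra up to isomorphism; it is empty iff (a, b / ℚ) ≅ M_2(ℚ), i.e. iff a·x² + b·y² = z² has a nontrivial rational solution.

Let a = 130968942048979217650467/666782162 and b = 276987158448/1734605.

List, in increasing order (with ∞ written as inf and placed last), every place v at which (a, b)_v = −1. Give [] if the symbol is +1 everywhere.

Mod squares: a ≡ 6006, b ≡ 15015. Check v ∈ {∞, 2, 3, 5, 7, 11, 13, 19, 31}.
v=∞: 6006 > 0 and 15015 > 0  ⇒  (a,b)_∞ = +1.
v=19: a=19^-2·(≡13), b=19^-2·(≡7) mod 19; (13|19)=-1, (7|19)=+1; (−1)^{-2·-2·9}·(-1)^-2·(+1)^-2 = +1.
v=7: a=7^15·(≡1), b=7^9·(≡5) mod 7; (1|7)=+1, (5|7)=-1; (−1)^{15·9·3}·(+1)^9·(-1)^15 = +1.
v=31: a=31^-4·(≡3), b=31^-2·(≡6) mod 31; (3|31)=-1, (6|31)=-1; (−1)^{-4·-2·15}·(-1)^-2·(-1)^-4 = +1.
v=13: a=13^1·(≡7), b=13^1·(≡6) mod 13; (7|13)=-1, (6|13)=-1; (−1)^{1·1·6}·(-1)^1·(-1)^1 = +1.
v=2: v_2(a)=-1, v_2(b)=4; units ≡ 3, 7 (mod 8); ε·ε+αω+βω = 1·1+-1·0+4·1 ≡ 1  ⇒  (a,b)_2 = -1.
v=11: a=11^3·(≡6), b=11^1·(≡5) mod 11; (6|11)=-1, (5|11)=+1; (−1)^{3·1·5}·(-1)^1·(+1)^3 = +1.
v=5: a=5^0·(≡1), b=5^-1·(≡3) mod 5; (1|5)=+1, (3|5)=-1; (−1)^{0·-1·2}·(+1)^-1·(-1)^0 = +1.
v=3: a=3^13·(≡1), b=3^1·(≡1) mod 3; (1|3)=+1, (1|3)=+1; (−1)^{13·1·1}·(+1)^1·(+1)^13 = -1.
|Ram(6006, 15015)| = 2, even; anisotropic at {2, 3}.

[2, 3]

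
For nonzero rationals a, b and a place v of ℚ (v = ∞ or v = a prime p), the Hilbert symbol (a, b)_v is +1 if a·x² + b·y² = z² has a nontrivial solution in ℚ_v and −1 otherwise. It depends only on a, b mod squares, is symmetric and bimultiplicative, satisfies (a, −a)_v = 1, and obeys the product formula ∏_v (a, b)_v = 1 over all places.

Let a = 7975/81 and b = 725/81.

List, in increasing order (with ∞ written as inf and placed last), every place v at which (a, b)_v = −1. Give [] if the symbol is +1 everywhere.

Mod squares: a ≡ 319, b ≡ 29. Check v ∈ {∞, 2, 3, 5, 11, 29}.
v=2: v_2(a)=0, v_2(b)=0; units ≡ 7, 5 (mod 8); ε·ε+αω+βω = 1·0+0·1+0·0 ≡ 0  ⇒  (a,b)_2 = +1.
v=5: a=5^2·(≡4), b=5^2·(≡4) mod 5; (4|5)=+1, (4|5)=+1; (−1)^{2·2·2}·(+1)^2·(+1)^2 = +1.
v=3: a=3^-4·(≡1), b=3^-4·(≡2) mod 3; (1|3)=+1, (2|3)=-1; (−1)^{-4·-4·1}·(+1)^-4·(-1)^-4 = +1.
v=29: a=29^1·(≡17), b=29^1·(≡20) mod 29; (17|29)=-1, (20|29)=+1; (−1)^{1·1·14}·(-1)^1·(+1)^1 = -1.
v=11: a=11^1·(≡8), b=11^0·(≡8) mod 11; (8|11)=-1, (8|11)=-1; (−1)^{1·0·5}·(-1)^0·(-1)^1 = -1.
v=∞: 319 > 0 and 29 > 0  ⇒  (a,b)_∞ = +1.
Ram(319, 29) = {11, 29}; no ℚ_11-point on the conic.

[11, 29]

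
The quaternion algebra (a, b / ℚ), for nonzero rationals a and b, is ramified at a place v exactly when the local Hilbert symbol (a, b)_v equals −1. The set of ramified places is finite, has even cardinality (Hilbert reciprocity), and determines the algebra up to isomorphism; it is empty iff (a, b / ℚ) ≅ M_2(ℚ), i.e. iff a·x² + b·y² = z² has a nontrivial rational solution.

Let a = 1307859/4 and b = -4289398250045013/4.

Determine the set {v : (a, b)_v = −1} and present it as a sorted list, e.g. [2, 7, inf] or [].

[2, 37]

Mod squares: a ≡ 26691, b ≡ -1517. Check v ∈ {∞, 2, 3, 7, 31, 37, 41}.
v=7: a=7^3·(≡3), b=7^4·(≡1) mod 7; (3|7)=-1, (1|7)=+1; (−1)^{3·4·3}·(-1)^4·(+1)^3 = +1.
v=3: a=3^1·(≡2), b=3^6·(≡1) mod 3; (2|3)=-1, (1|3)=+1; (−1)^{1·6·1}·(-1)^6·(+1)^1 = +1.
v=∞: 26691 > 0 and -1517 < 0  ⇒  (a,b)_∞ = +1.
v=2: v_2(a)=-2, v_2(b)=-2; units ≡ 3, 3 (mod 8); ε·ε+αω+βω = 1·1+-2·1+-2·1 ≡ 1  ⇒  (a,b)_2 = -1.
v=41: a=41^1·(≡31), b=41^3·(≡5) mod 41; (31|41)=+1, (5|41)=+1; (−1)^{1·3·20}·(+1)^3·(+1)^1 = +1.
v=37: a=37^0·(≡5), b=37^1·(≡1) mod 37; (5|37)=-1, (1|37)=+1; (−1)^{0·1·18}·(-1)^1·(+1)^0 = -1.
v=31: a=31^1·(≡15), b=31^2·(≡9) mod 31; (15|31)=-1, (9|31)=+1; (−1)^{1·2·15}·(-1)^2·(+1)^1 = +1.
|Ram(26691, -1517)| = 2, even; anisotropic at {2, 37}.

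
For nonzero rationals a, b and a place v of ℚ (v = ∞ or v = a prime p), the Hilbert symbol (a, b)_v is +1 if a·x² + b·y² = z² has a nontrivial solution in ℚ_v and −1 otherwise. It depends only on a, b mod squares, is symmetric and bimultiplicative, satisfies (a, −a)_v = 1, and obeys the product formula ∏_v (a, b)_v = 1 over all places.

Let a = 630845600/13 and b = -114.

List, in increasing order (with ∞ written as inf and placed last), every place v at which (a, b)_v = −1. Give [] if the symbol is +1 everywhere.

[3, 7]

Mod squares: a ≡ 3458, b ≡ -114. Check v ∈ {∞, 2, 3, 5, 7, 11, 13, 19}.
v=7: a=7^3·(≡1), b=7^0·(≡5) mod 7; (1|7)=+1, (5|7)=-1; (−1)^{3·0·3}·(+1)^0·(-1)^3 = -1.
v=13: a=13^-1·(≡8), b=13^0·(≡3) mod 13; (8|13)=-1, (3|13)=+1; (−1)^{-1·0·6}·(-1)^0·(+1)^-1 = +1.
v=5: a=5^2·(≡3), b=5^0·(≡1) mod 5; (3|5)=-1, (1|5)=+1; (−1)^{2·0·2}·(-1)^0·(+1)^2 = +1.
v=∞: 3458 > 0 and -114 < 0  ⇒  (a,b)_∞ = +1.
v=3: a=3^0·(≡2), b=3^1·(≡1) mod 3; (2|3)=-1, (1|3)=+1; (−1)^{0·1·1}·(-1)^1·(+1)^0 = -1.
v=11: a=11^2·(≡9), b=11^0·(≡7) mod 11; (9|11)=+1, (7|11)=-1; (−1)^{2·0·5}·(+1)^0·(-1)^2 = +1.
v=2: v_2(a)=5, v_2(b)=1; units ≡ 1, 7 (mod 8); ε·ε+αω+βω = 0·1+5·0+1·0 ≡ 0  ⇒  (a,b)_2 = +1.
v=19: a=19^1·(≡4), b=19^1·(≡13) mod 19; (4|19)=+1, (13|19)=-1; (−1)^{1·1·9}·(+1)^1·(-1)^1 = +1.
Ram(3458, -114) = {3, 7}; no ℚ_3-point on the conic.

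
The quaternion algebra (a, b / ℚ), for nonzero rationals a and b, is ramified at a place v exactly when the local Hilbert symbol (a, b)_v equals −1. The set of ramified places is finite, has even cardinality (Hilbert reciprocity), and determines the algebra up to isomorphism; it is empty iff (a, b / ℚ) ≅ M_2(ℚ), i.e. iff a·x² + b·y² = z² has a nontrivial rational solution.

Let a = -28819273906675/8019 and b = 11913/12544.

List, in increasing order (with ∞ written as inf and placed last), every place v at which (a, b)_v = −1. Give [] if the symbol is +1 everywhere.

[7, 11]

Mod squares: a ≡ -1985753, b ≡ 33. Check v ∈ {∞, 2, 3, 5, 7, 11, 17, 19, 37, 41}.
v=5: a=5^2·(≡2), b=5^0·(≡2) mod 5; (2|5)=-1, (2|5)=-1; (−1)^{2·0·2}·(-1)^0·(-1)^2 = +1.
v=41: a=41^1·(≡22), b=41^0·(≡9) mod 41; (22|41)=-1, (9|41)=+1; (−1)^{1·0·20}·(-1)^0·(+1)^1 = +1.
v=17: a=17^1·(≡8), b=17^0·(≡2) mod 17; (8|17)=+1, (2|17)=+1; (−1)^{1·0·8}·(+1)^0·(+1)^1 = +1.
v=∞: -1985753 < 0 and 33 > 0  ⇒  (a,b)_∞ = +1.
v=11: a=11^-1·(≡4), b=11^1·(≡4) mod 11; (4|11)=+1, (4|11)=+1; (−1)^{-1·1·5}·(+1)^1·(+1)^-1 = -1.
v=37: a=37^1·(≡23), b=37^0·(≡36) mod 37; (23|37)=-1, (36|37)=+1; (−1)^{1·0·18}·(-1)^0·(+1)^1 = +1.
v=3: a=3^-6·(≡1), b=3^1·(≡2) mod 3; (1|3)=+1, (2|3)=-1; (−1)^{-6·1·1}·(+1)^1·(-1)^-6 = +1.
v=2: v_2(a)=0, v_2(b)=-8; units ≡ 7, 1 (mod 8); ε·ε+αω+βω = 1·0+0·0+-8·0 ≡ 0  ⇒  (a,b)_2 = +1.
v=19: a=19^4·(≡2), b=19^2·(≡13) mod 19; (2|19)=-1, (13|19)=-1; (−1)^{4·2·9}·(-1)^2·(-1)^4 = +1.
v=7: a=7^3·(≡5), b=7^-2·(≡5) mod 7; (5|7)=-1, (5|7)=-1; (−1)^{3·-2·3}·(-1)^-2·(-1)^3 = -1.
|Ram(-1985753, 33)| = 2, even; anisotropic at {7, 11}.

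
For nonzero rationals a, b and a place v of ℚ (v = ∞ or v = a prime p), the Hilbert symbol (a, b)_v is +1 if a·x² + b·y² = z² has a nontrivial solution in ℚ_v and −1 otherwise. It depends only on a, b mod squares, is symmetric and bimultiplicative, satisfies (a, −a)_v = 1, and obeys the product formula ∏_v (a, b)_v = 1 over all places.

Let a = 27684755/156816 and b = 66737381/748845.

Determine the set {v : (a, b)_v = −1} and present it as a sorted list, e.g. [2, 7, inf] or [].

[23, 29]

(a, b) ≡ (1955, 145) mod (ℚ^×)²; places V = {2, 3, 5, 7, 11, 17, 23, 29, 37, 41, 43, ∞}.
(a,b)_23: α=1, u≡13; β=0, v≡11 (mod 23); (13|23)=+1, (11|23)=-1; sign (−1)^0·+1^0·-1^1 = -1.
(a,b)_2: α=-4, β=0; u≡3, v≡1 (mod 8); ε(u)ε(v)=1·0, αω(v)=-4·0, βω(u)=0·1; sum ≡ 0  ⇒  +1.
(a,b)_43: α=0, u≡30; β=-2, v≡17 (mod 43); (30|43)=-1, (17|43)=+1; sign (−1)^0·-1^-2·+1^0 = +1.
(a,b)_37: α=0, u≡6; β=2, v≡10 (mod 37); (6|37)=-1, (10|37)=+1; sign (−1)^0·-1^2·+1^0 = +1.
(a,b)_5: α=1, u≡1; β=-1, v≡4 (mod 5); (1|5)=+1, (4|5)=+1; sign (−1)^0·+1^-1·+1^1 = +1.
(a,b)_∞: sgn(1955)=+, sgn(145)=+, so +1.
(a,b)_29: α=0, u≡15; β=1, v≡24 (mod 29); (15|29)=-1, (24|29)=+1; sign (−1)^0·-1^1·+1^0 = -1.
(a,b)_11: α=-2, u≡6; β=0, v≡2 (mod 11); (6|11)=-1, (2|11)=-1; sign (−1)^0·-1^0·-1^-2 = +1.
(a,b)_3: α=-4, u≡2; β=-4, v≡1 (mod 3); (2|3)=-1, (1|3)=+1; sign (−1)^0·-1^-4·+1^-4 = +1.
(a,b)_17: α=3, u≡1; β=0, v≡16 (mod 17); (1|17)=+1, (16|17)=+1; sign (−1)^0·+1^0·+1^3 = +1.
(a,b)_7: α=2, u≡2; β=0, v≡3 (mod 7); (2|7)=+1, (3|7)=-1; sign (−1)^0·+1^0·-1^2 = +1.
(a,b)_41: α=0, u≡14; β=2, v≡26 (mod 41); (14|41)=-1, (26|41)=-1; sign (−1)^0·-1^2·-1^0 = +1.
(1955, 145 / ℚ) ramifies at {23, 29}: a division algebra.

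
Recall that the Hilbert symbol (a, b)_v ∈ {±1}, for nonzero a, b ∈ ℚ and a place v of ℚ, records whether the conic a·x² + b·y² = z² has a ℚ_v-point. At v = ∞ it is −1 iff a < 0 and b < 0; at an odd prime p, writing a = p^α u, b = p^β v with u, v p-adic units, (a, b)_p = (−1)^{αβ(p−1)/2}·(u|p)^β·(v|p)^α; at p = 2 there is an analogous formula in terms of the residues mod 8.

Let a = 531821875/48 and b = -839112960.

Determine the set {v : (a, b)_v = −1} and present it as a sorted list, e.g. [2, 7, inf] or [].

[5, 7, 19, 53]

Mod squares: a ≡ 15105, b ≡ -3277785. Check v ∈ {∞, 2, 3, 5, 7, 13, 19, 31, 53}.
v=3: a=3^-1·(≡1), b=3^1·(≡2) mod 3; (1|3)=+1, (2|3)=-1; (−1)^{-1·1·1}·(+1)^1·(-1)^-1 = +1.
v=2: v_2(a)=-4, v_2(b)=8; units ≡ 1, 7 (mod 8); ε·ε+αω+βω = 0·1+-4·0+8·0 ≡ 0  ⇒  (a,b)_2 = +1.
v=31: a=31^0·(≡28), b=31^1·(≡17) mod 31; (28|31)=+1, (17|31)=-1; (−1)^{0·1·15}·(+1)^1·(-1)^0 = +1.
v=13: a=13^2·(≡12), b=13^0·(≡3) mod 13; (12|13)=+1, (3|13)=+1; (−1)^{2·0·6}·(+1)^0·(+1)^2 = +1.
v=19: a=19^1·(≡11), b=19^1·(≡7) mod 19; (11|19)=+1, (7|19)=+1; (−1)^{1·1·9}·(+1)^1·(+1)^1 = -1.
v=5: a=5^5·(≡1), b=5^1·(≡3) mod 5; (1|5)=+1, (3|5)=-1; (−1)^{5·1·2}·(+1)^1·(-1)^5 = -1.
v=∞: 15105 > 0 and -3277785 < 0  ⇒  (a,b)_∞ = +1.
v=7: a=7^0·(≡3), b=7^1·(≡5) mod 7; (3|7)=-1, (5|7)=-1; (−1)^{0·1·3}·(-1)^1·(-1)^0 = -1.
v=53: a=53^1·(≡23), b=53^1·(≡52) mod 53; (23|53)=-1, (52|53)=+1; (−1)^{1·1·26}·(-1)^1·(+1)^1 = -1.
(15105, -3277785 / ℚ) ramifies at {5, 7, 19, 53}: a division algebra.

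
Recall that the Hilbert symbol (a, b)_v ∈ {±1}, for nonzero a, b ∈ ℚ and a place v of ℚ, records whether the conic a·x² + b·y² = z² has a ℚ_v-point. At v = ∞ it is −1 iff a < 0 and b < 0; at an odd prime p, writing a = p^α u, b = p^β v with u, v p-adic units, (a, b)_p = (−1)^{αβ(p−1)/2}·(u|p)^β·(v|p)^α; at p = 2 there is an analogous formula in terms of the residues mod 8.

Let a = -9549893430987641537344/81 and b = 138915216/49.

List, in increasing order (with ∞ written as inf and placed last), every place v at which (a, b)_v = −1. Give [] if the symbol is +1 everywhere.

Mod squares: a ≡ -29450341, b ≡ 964689. Check v ∈ {∞, 2, 3, 7, 11, 17, 23, 29, 31, 41, 47}.
v=41: a=41^3·(≡15), b=41^1·(≡33) mod 41; (15|41)=-1, (33|41)=+1; (−1)^{3·1·20}·(-1)^1·(+1)^3 = -1.
v=∞: -29450341 < 0 and 964689 > 0  ⇒  (a,b)_∞ = +1.
v=23: a=23^2·(≡8), b=23^1·(≡5) mod 23; (8|23)=+1, (5|23)=-1; (−1)^{2·1·11}·(+1)^1·(-1)^2 = +1.
v=3: a=3^-4·(≡2), b=3^3·(≡2) mod 3; (2|3)=-1, (2|3)=-1; (−1)^{-4·3·1}·(-1)^3·(-1)^-4 = -1.
v=7: a=7^2·(≡5), b=7^-2·(≡6) mod 7; (5|7)=-1, (6|7)=-1; (−1)^{2·-2·3}·(-1)^-2·(-1)^2 = +1.
v=31: a=31^3·(≡30), b=31^1·(≡22) mod 31; (30|31)=-1, (22|31)=-1; (−1)^{3·1·15}·(-1)^1·(-1)^3 = -1.
v=17: a=17^1·(≡11), b=17^0·(≡6) mod 17; (11|17)=-1, (6|17)=-1; (−1)^{1·0·8}·(-1)^0·(-1)^1 = -1.
v=11: a=11^2·(≡5), b=11^1·(≡8) mod 11; (5|11)=+1, (8|11)=-1; (−1)^{2·1·5}·(+1)^1·(-1)^2 = +1.
v=47: a=47^1·(≡27), b=47^0·(≡21) mod 47; (27|47)=+1, (21|47)=+1; (−1)^{1·0·23}·(+1)^0·(+1)^1 = +1.
v=2: v_2(a)=6, v_2(b)=4; units ≡ 3, 1 (mod 8); ε·ε+αω+βω = 1·0+6·0+4·1 ≡ 0  ⇒  (a,b)_2 = +1.
v=29: a=29^1·(≡4), b=29^0·(≡23) mod 29; (4|29)=+1, (23|29)=+1; (−1)^{1·0·14}·(+1)^0·(+1)^1 = +1.
(-29450341, 964689 / ℚ) ramifies at {3, 17, 31, 41}: a division algebra.

[3, 17, 31, 41]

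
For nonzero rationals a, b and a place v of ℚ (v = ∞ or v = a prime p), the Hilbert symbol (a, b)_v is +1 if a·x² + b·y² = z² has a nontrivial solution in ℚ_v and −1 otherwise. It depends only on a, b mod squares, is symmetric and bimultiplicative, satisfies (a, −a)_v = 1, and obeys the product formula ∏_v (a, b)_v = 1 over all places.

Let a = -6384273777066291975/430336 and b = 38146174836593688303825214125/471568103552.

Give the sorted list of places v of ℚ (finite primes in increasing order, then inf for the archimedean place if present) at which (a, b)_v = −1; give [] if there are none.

(a, b) ≡ (-6479, 35530) mod (ℚ^×)²; places V = {2, 3, 5, 7, 11, 13, 17, 19, 23, 29, 31, 41, ∞}.
(a,b)_31: α=3, u≡1; β=4, v≡10 (mod 31); (1|31)=+1, (10|31)=+1; sign (−1)^0·+1^4·+1^3 = +1.
(a,b)_11: α=3, u≡9; β=5, v≡6 (mod 11); (9|11)=+1, (6|11)=-1; sign (−1)^1·+1^5·-1^3 = +1.
(a,b)_13: α=0, u≡8; β=-2, v≡10 (mod 13); (8|13)=-1, (10|13)=+1; sign (−1)^0·-1^-2·+1^0 = +1.
(a,b)_5: α=2, u≡1; β=3, v≡4 (mod 5); (1|5)=+1, (4|5)=+1; sign (−1)^0·+1^3·+1^2 = +1.
(a,b)_2: α=-8, β=-7; u≡1, v≡5 (mod 8); ε(u)ε(v)=0·0, αω(v)=-8·1, βω(u)=-7·0; sum ≡ 0  ⇒  +1.
(a,b)_17: α=2, u≡13; β=7, v≡2 (mod 17); (13|17)=+1, (2|17)=+1; sign (−1)^0·+1^7·+1^2 = +1.
(a,b)_3: α=2, u≡1; β=6, v≡1 (mod 3); (1|3)=+1, (1|3)=+1; sign (−1)^0·+1^6·+1^2 = +1.
(a,b)_23: α=0, u≡17; β=-2, v≡13 (mod 23); (17|23)=-1, (13|23)=+1; sign (−1)^0·-1^-2·+1^0 = +1.
(a,b)_∞: sgn(-6479)=−, sgn(35530)=+, so +1.
(a,b)_19: α=5, u≡9; β=3, v≡12 (mod 19); (9|19)=+1, (12|19)=-1; sign (−1)^1·+1^3·-1^5 = +1.
(a,b)_29: α=0, u≡27; β=-2, v≡7 (mod 29); (27|29)=-1, (7|29)=+1; sign (−1)^0·-1^-2·+1^0 = +1.
(a,b)_41: α=-2, u≡32; β=0, v≡24 (mod 41); (32|41)=+1, (24|41)=-1; sign (−1)^0·+1^0·-1^-2 = +1.
(a,b)_7: α=0, u≡5; β=-2, v≡3 (mod 7); (5|7)=-1, (3|7)=-1; sign (−1)^0·-1^-2·-1^0 = +1.
Ram(a, b) = ∅: the form -6479·x² + 35530·y² − z² is isotropic over every ℚ_v, so by Hasse–Minkowski it is isotropic over ℚ.

[]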